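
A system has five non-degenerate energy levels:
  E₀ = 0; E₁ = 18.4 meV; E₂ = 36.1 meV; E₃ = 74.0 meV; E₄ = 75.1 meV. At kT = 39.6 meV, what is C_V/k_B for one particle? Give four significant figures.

0.3850

Eᵢ/kT = 0, 0.464646, 0.911616, 1.86869, 1.89646.
Z = Σ e^(−Eᵢ/kT) = e^(−0) + e^(−0.464646) + e^(−0.911616) + e^(−1.86869) + e^(−1.89646) = 1.00000 + 0.628358 + 0.401874 + 0.154326 + 0.150099 = 2.33466.
⟨E⟩ = 20.8861 meV, ⟨E²⟩ = 1040.03 meV².
C_V/k_B = (⟨E²⟩ − ⟨E⟩²)/(kT)² = (1040.03 − 436.229)/1568.16 = 0.3850.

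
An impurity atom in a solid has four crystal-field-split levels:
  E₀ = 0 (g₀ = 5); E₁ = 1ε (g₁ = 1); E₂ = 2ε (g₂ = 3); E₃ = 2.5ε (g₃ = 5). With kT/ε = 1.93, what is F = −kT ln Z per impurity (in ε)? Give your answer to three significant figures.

Eᵢ/kT = 0, 0.51813, 1.0363, 1.2953.
Z = Σ gᵢe^(−Eᵢ/kT) = 5·e^(−0) + 1·e^(−0.51813) + 3·e^(−1.0363) + 5·e^(−1.2953) = 5.0000 + 0.59563 + 1.0643 + 1.3691 = 8.0290.
F = −kT ln Z = −1.93 × ln(8.0290) = −1.93 × 2.0831 = -4.02 ε.

-4.02 ε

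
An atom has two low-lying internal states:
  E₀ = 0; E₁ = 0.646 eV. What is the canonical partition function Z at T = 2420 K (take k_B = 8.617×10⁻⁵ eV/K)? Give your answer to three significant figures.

k_BT = 8.617×10⁻⁵ × 2420 K = 0.20853 eV.
Eᵢ/kT = 0, 3.0979.
Z = Σ e^(−Eᵢ/kT) = e^(−0) + e^(−3.0979) = 1.0000 + 0.045144 = 1.0451.

Z = 1.05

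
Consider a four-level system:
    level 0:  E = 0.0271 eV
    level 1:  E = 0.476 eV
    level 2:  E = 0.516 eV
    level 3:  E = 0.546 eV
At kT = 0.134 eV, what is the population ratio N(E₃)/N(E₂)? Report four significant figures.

n₃/n₂ = exp[−(E₃−E₂)/kT] = exp(−(0.030 eV)/(0.134 eV)) = exp(-0.223881) = 0.7994.

0.7994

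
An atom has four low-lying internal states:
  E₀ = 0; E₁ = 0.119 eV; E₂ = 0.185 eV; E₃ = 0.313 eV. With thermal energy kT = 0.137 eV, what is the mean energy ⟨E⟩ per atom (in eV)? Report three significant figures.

Eᵢ/kT = 0, 0.86861, 1.3504, 2.2847.
Z = Σ e^(−Eᵢ/kT) = e^(−0) + e^(−0.86861) + e^(−1.3504) + e^(−2.2847) = 1.0000 + 0.41953 + 0.25914 + 0.10180 = 1.7805.
⟨E⟩ = Σ Eᵢ e^(−Eᵢ/kT) / Z = (0·1.0000 + 0.119·0.41953 + 0.185·0.25914 + 0.313·0.10180) / 1.7805 = 0.0729 eV.

0.0729 eV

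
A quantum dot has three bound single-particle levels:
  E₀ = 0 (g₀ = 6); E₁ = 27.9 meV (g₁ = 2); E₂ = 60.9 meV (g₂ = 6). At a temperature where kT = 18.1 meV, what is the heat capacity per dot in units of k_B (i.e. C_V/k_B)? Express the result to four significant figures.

0.4653

Eᵢ/kT = 0, 1.54144, 3.36464.
Z = Σ gᵢe^(−Eᵢ/kT) = 6·e^(−0) + 2·e^(−1.54144) + 6·e^(−3.36464) = 6.00000 + 0.428145 + 0.207447 = 6.63559.
⟨E⟩ = 3.70408 meV, ⟨E²⟩ = 166.173 meV².
C_V/k_B = (⟨E²⟩ − ⟨E⟩²)/(kT)² = (166.173 − 13.7202)/327.610 = 0.4653.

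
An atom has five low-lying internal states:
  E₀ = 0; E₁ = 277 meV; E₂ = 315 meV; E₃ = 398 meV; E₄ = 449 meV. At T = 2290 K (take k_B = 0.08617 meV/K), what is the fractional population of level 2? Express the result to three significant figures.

0.120

k_BT = 0.08617 × 2290 K = 197.33 meV.
Eᵢ/kT = 0, 1.4037, 1.5963, 2.0169, 2.2754.
Z = Σ e^(−Eᵢ/kT) = e^(−0) + e^(−1.4037) + e^(−1.5963) + e^(−2.0169) + e^(−2.2754) = 1.0000 + 0.24569 + 0.20264 + 0.13307 + 0.10276 = 1.6842.
P₂ = e^(−E₂/kT) / Z = 0.20264/1.6842 = 0.120.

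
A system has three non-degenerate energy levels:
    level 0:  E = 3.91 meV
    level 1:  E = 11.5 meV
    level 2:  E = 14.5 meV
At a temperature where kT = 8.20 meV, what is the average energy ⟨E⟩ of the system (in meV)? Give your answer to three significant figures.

7.45 meV

Eᵢ/kT = 0.47683, 1.4024, 1.7683.
Z = Σ e^(−Eᵢ/kT) = e^(−0.47683) + e^(−1.4024) + e^(−1.7683) = 0.62075 + 0.24601 + 0.17062 = 1.0374.
⟨E⟩ = Σ Eᵢ e^(−Eᵢ/kT) / Z = (3.91·0.62075 + 11.5·0.24601 + 14.5·0.17062) / 1.0374 = 7.45 meV.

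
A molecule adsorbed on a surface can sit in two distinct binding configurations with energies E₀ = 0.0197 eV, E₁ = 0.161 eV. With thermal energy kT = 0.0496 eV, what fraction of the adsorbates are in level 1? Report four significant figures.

0.05474

Eᵢ/kT = 0.397177, 3.24597.
Z = Σ e^(−Eᵢ/kT) = e^(−0.397177) + e^(−3.24597) = 0.672215 + 0.0389308 = 0.711146.
P₁ = e^(−E₁/kT) / Z = 0.0389308/0.711146 = 0.05474.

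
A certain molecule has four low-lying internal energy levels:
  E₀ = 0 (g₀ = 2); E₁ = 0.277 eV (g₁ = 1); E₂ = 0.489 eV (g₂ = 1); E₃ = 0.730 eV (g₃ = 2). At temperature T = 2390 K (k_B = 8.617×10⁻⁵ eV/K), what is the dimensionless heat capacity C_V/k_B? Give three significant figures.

k_BT = 8.617×10⁻⁵ × 2390 K = 0.20595 eV.
Eᵢ/kT = 0, 1.3450, 2.3744, 3.5445.
Z = Σ gᵢe^(−Eᵢ/kT) = 2·e^(−0) + 1·e^(−1.3450) + 1·e^(−2.3744) + 2·e^(−3.5445) = 2.0000 + 0.26054 + 0.093070 + 0.057766 = 2.4114.
⟨E⟩ = 0.066289 eV, ⟨E²⟩ = 0.030285 eV².
C_V/k_B = (⟨E²⟩ − ⟨E⟩²)/(kT)² = (0.030285 − 0.0043942)/0.042415 = 0.610.

0.610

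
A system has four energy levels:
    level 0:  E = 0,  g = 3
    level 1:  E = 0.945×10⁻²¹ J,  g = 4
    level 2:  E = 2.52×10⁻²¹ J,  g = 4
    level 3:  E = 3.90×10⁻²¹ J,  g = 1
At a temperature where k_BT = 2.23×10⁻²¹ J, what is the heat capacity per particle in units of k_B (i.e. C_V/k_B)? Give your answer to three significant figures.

Eᵢ/kT = 0, 0.42377, 1.1300, 1.7489.
Z = Σ gᵢe^(−Eᵢ/kT) = 3·e^(−0) + 4·e^(−0.42377) + 4·e^(−1.1300) + 1·e^(−1.7489) = 3.0000 + 2.6183 + 1.2921 + 0.17397 = 7.0844.
⟨E⟩ = 0.90465, ⟨E²⟩ = 1.8618.
C_V/k_B = (⟨E²⟩ − ⟨E⟩²)/(kT)² = (1.8618 − 0.81839)/4.9729 = 0.210.

0.210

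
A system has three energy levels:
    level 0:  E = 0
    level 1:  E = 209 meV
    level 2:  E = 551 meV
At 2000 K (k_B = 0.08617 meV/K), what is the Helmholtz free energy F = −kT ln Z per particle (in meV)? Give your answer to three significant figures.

k_BT = 0.08617 × 2000 K = 172.34 meV.
Eᵢ/kT = 0, 1.2127, 3.1972.
Z = Σ e^(−Eᵢ/kT) = e^(−0) + e^(−1.2127) + e^(−3.1972) = 1.0000 + 0.29739 + 0.040876 = 1.3383.
F = −kT ln Z = −172.34 × ln(1.3383) = −172.34 × 0.29140 = -50.2 meV.

-50.2 meV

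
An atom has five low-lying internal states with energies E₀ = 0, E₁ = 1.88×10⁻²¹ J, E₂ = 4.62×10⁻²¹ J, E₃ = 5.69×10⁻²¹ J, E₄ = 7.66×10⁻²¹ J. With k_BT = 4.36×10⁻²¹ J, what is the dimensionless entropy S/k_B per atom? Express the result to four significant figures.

Eᵢ/kT = 0, 0.431193, 1.05963, 1.30505, 1.75688.
Z = Σ e^(−Eᵢ/kT) = e^(−0) + e^(−0.431193) + e^(−1.05963) + e^(−1.30505) + e^(−1.75688) = 1.00000 + 0.649734 + 0.346584 + 0.271159 + 0.172582 = 2.44006.
⟨E⟩ = Σ EᵢPᵢ = 2.33092 ×10⁻²¹ J.
S/k_B = ln Z + ⟨E⟩/kT = ln(2.44006) + 2.33092/4.36 = 0.892023 + 0.534615 = 1.427.

1.427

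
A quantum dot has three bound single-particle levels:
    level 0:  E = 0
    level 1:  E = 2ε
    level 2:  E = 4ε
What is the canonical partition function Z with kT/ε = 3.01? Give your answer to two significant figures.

Eᵢ/kT = 0, 0.6645, 1.329.
Z = Σ e^(−Eᵢ/kT) = e^(−0) + e^(−0.6645) + e^(−1.329) = 1.000 + 0.5145 + 0.2647 = 1.779.

Z = 1.8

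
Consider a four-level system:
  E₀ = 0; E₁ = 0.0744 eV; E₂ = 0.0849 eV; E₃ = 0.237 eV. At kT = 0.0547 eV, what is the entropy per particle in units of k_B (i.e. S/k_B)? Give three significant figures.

0.889

Eᵢ/kT = 0, 1.3601, 1.5521, 4.3327.
Z = Σ e^(−Eᵢ/kT) = e^(−0) + e^(−1.3601) + e^(−1.5521) + e^(−4.3327) = 1.0000 + 0.25664 + 0.21180 + 0.013132 = 1.4816.
⟨E⟩ = Σ EᵢPᵢ = 0.027125 eV.
S/k_B = ln Z + ⟨E⟩/kT = ln(1.4816) + 0.027125/0.0547 = 0.39312 + 0.49589 = 0.889.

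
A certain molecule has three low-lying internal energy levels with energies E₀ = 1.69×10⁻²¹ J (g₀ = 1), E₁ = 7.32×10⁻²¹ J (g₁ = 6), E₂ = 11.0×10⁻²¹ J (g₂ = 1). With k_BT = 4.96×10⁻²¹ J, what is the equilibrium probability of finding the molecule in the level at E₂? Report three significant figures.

Eᵢ/kT = 0.34073, 1.4758, 2.2177.
Z = Σ gᵢe^(−Eᵢ/kT) = 1·e^(−0.34073) + 6·e^(−1.4758) + 1·e^(−2.2177) = 0.71125 + 1.3716 + 0.10886 = 2.1917.
P₂ = g₂ e^(−E₂/kT) / Z = 0.10886/2.1917 = 0.0497.

0.0497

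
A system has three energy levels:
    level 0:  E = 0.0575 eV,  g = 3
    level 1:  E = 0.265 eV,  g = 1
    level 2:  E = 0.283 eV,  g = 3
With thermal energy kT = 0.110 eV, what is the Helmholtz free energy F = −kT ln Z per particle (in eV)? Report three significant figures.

Eᵢ/kT = 0.52273, 2.4091, 2.5727.
Z = Σ gᵢe^(−Eᵢ/kT) = 3·e^(−0.52273) + 1·e^(−2.4091) + 3·e^(−2.5727) = 1.7787 + 0.089896 + 0.22899 = 2.0976.
F = −kT ln Z = −0.110 × ln(2.0976) = −0.110 × 0.74079 = -0.0815 eV.

-0.0815 eV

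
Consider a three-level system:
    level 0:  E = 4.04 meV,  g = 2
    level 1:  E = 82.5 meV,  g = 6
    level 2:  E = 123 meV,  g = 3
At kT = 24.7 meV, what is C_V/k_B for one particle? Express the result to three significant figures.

Eᵢ/kT = 0.16356, 3.3401, 4.9798.
Z = Σ gᵢe^(−Eᵢ/kT) = 2·e^(−0.16356) + 6·e^(−3.3401) + 3·e^(−4.9798) = 1.6982 + 0.21260 + 0.020626 = 1.9314.
⟨E⟩ = 13.947 meV, ⟨E²⟩ = 925.12 meV².
C_V/k_B = (⟨E²⟩ − ⟨E⟩²)/(kT)² = (925.12 − 194.52)/610.09 = 1.20.

1.20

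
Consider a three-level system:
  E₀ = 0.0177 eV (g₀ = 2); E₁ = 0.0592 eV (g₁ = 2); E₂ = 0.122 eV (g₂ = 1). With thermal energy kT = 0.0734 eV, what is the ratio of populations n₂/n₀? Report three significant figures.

n₂/n₀ = (g₂/g₀) exp[−(E₂−E₀)/kT] = (1/2) × exp(−(0.1043 eV)/(0.0734 eV)) = (1/2) × exp(-1.4210) = 0.121.

0.121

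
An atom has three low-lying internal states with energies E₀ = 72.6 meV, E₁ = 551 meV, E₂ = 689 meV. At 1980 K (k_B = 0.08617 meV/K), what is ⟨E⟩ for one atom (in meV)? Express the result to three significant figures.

115 meV

k_BT = 0.08617 × 1980 K = 170.62 meV.
Eᵢ/kT = 0.42551, 3.2294, 4.0382.
Z = Σ e^(−Eᵢ/kT) = e^(−0.42551) + e^(−3.2294) + e^(−4.0382) = 0.65344 + 0.039581 + 0.017629 = 0.71065.
⟨E⟩ = Σ Eᵢ e^(−Eᵢ/kT) / Z = (72.6·0.65344 + 551·0.039581 + 689·0.017629) / 0.71065 = 115 meV.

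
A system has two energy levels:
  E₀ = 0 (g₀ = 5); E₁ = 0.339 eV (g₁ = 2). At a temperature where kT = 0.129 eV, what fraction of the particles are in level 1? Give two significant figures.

0.028

Eᵢ/kT = 0, 2.628.
Z = Σ gᵢe^(−Eᵢ/kT) = 5·e^(−0) + 2·e^(−2.628) = 5.000 + 0.1444 = 5.144.
P₁ = g₁ e^(−E₁/kT) / Z = 0.1444/5.144 = 0.028.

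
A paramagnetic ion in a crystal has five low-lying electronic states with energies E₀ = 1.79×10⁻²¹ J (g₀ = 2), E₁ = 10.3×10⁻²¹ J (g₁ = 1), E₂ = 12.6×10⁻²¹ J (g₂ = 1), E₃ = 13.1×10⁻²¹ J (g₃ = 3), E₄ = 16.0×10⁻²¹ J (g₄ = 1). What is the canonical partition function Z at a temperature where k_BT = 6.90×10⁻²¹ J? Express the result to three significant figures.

Z = 2.48

Eᵢ/kT = 0.25942, 1.4928, 1.8261, 1.8986, 2.3188.
Z = Σ gᵢe^(−Eᵢ/kT) = 2·e^(−0.25942) + 1·e^(−1.4928) + 1·e^(−1.8261) + 3·e^(−1.8986) + 1·e^(−2.3188) = 1.5430 + 0.22474 + 0.16104 + 0.44933 + 0.098392 = 2.4765.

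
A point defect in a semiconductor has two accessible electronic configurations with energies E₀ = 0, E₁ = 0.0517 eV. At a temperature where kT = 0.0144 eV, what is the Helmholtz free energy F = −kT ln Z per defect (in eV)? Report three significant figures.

-0.000392 eV

Eᵢ/kT = 0, 3.5903.
Z = Σ e^(−Eᵢ/kT) = e^(−0) + e^(−3.5903) = 1.0000 + 0.027590 = 1.0276.
F = −kT ln Z = −0.0144 × ln(1.0276) = −0.0144 × 0.027226 = -0.000392 eV.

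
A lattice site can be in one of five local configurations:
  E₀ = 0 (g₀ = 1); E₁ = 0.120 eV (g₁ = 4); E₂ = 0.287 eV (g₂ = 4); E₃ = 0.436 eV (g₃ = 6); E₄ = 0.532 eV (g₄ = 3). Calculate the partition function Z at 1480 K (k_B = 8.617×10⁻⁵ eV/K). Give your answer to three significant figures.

k_BT = 8.617×10⁻⁵ × 1480 K = 0.12753 eV.
Eᵢ/kT = 0, 0.94096, 2.2505, 3.4188, 4.1716.
Z = Σ gᵢe^(−Eᵢ/kT) = 1·e^(−0) + 4·e^(−0.94096) + 4·e^(−2.2505) + 6·e^(−3.4188) + 3·e^(−4.1716) = 1.0000 + 1.5610 + 0.42139 + 0.19651 + 0.046283 = 3.2252.

Z = 3.23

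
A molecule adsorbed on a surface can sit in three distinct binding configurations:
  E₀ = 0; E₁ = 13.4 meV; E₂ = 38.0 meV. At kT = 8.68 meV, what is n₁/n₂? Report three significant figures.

n₁/n₂ = exp[−(E₁−E₂)/kT] = exp(−(-24.6 meV)/(8.68 meV)) = exp(2.8341) = 17.0.

17.0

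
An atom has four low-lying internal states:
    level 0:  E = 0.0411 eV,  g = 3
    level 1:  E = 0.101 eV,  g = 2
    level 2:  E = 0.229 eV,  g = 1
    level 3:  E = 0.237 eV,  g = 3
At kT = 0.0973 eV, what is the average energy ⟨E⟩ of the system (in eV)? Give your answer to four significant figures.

Eᵢ/kT = 0.422405, 1.03803, 2.35355, 2.43577.
Z = Σ gᵢe^(−Eᵢ/kT) = 3·e^(−0.422405) + 2·e^(−1.03803) + 1·e^(−2.35355) + 3·e^(−2.43577) = 1.96641 + 0.708303 + 0.0950312 + 0.262591 = 3.03234.
⟨E⟩ = Σ Eᵢ gᵢe^(−Eᵢ/kT) / Z = (0.0411·1.96641 + 0.101·0.708303 + 0.229·0.0950312 + 0.237·0.262591) / 3.03234 = 0.07794 eV.

0.07794 eV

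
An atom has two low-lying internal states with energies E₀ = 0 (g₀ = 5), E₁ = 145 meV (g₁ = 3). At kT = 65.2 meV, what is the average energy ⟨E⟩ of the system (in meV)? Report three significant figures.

Eᵢ/kT = 0, 2.2239.
Z = Σ gᵢe^(−Eᵢ/kT) = 5·e^(−0) + 3·e^(−2.2239) = 5.0000 + 0.32456 = 5.3246.
⟨E⟩ = Σ Eᵢ gᵢe^(−Eᵢ/kT) / Z = (0·5.0000 + 145·0.32456) / 5.3246 = 8.84 meV.

8.84 meV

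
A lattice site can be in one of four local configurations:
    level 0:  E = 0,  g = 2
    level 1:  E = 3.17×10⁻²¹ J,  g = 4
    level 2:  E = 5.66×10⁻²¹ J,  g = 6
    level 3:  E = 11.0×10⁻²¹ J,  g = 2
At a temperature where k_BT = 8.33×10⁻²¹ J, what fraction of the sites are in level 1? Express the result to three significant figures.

Eᵢ/kT = 0, 0.38055, 0.67947, 1.3205.
Z = Σ gᵢe^(−Eᵢ/kT) = 2·e^(−0) + 4·e^(−0.38055) + 6·e^(−0.67947) + 2·e^(−1.3205) = 2.0000 + 2.7339 + 3.0413 + 0.53400 = 8.3092.
P₁ = g₁ e^(−E₁/kT) / Z = 2.7339/8.3092 = 0.329.

0.329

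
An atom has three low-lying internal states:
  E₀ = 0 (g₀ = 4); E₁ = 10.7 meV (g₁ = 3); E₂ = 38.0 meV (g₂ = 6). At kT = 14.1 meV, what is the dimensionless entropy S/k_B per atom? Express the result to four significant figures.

Eᵢ/kT = 0, 0.758865, 2.69504.
Z = Σ gᵢe^(−Eᵢ/kT) = 4·e^(−0) + 3·e^(−0.758865) + 6·e^(−2.69504) = 4.00000 + 1.40459 + 0.405238 = 5.80983.
⟨E⟩ = Σ EᵢPᵢ = 5.23736 meV.
S/k_B = ln Z + ⟨E⟩/kT = ln(5.80983) + 5.23736/14.1 = 1.75955 + 0.371444 = 2.131.

2.131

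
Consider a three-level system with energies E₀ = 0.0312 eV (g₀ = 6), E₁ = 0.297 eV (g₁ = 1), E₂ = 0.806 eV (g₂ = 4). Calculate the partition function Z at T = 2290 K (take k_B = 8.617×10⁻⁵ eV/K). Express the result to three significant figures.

k_BT = 8.617×10⁻⁵ × 2290 K = 0.19733 eV.
Eᵢ/kT = 0.15811, 1.5051, 4.0845.
Z = Σ gᵢe^(−Eᵢ/kT) = 6·e^(−0.15811) + 1·e^(−1.5051) + 4·e^(−4.0845) = 5.1225 + 0.22200 + 0.067326 = 5.4118.

Z = 5.41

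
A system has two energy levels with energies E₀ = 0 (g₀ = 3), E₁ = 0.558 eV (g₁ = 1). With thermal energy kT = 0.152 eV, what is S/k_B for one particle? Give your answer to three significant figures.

Eᵢ/kT = 0, 3.6711.
Z = Σ gᵢe^(−Eᵢ/kT) = 3·e^(−0) + 1·e^(−3.6711) = 3.0000 + 0.025448 = 3.0254.
⟨E⟩ = Σ EᵢPᵢ = 0.0046936 eV.
S/k_B = ln Z + ⟨E⟩/kT = ln(3.0254) + 0.0046936/0.152 = 1.1070 + 0.030879 = 1.14.

1.14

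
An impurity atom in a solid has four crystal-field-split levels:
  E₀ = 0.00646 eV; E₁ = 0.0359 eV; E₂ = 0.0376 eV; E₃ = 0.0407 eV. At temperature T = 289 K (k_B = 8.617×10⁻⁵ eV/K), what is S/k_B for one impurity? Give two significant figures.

1.2

k_BT = 8.617×10⁻⁵ × 289 K = 0.02490 eV.
Eᵢ/kT = 0.2594, 1.442, 1.510, 1.635.
Z = Σ e^(−Eᵢ/kT) = e^(−0.2594) + e^(−1.442) + e^(−1.510) + e^(−1.635) = 0.7715 + 0.2365 + 0.2209 + 0.1950 = 1.424.
⟨E⟩ = Σ EᵢPᵢ = 0.02087 eV.
S/k_B = ln Z + ⟨E⟩/kT = ln(1.424) + 0.02087/0.02490 = 0.3535 + 0.8382 = 1.2.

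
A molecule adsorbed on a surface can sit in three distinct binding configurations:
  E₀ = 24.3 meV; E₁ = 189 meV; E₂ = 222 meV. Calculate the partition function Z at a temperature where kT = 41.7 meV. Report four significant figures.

Eᵢ/kT = 0.582734, 4.53237, 5.32374.
Z = Σ e^(−Eᵢ/kT) = e^(−0.582734) + e^(−4.53237) + e^(−5.32374) = 0.558370 + 0.0107552 + 0.00487449 = 0.574000.

Z = 0.5740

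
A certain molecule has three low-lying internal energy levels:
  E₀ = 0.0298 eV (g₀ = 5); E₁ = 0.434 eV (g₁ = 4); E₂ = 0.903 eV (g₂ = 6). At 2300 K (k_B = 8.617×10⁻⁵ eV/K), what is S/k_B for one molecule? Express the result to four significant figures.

k_BT = 8.617×10⁻⁵ × 2300 K = 0.198191 eV.
Eᵢ/kT = 0.150360, 2.18981, 4.55621.
Z = Σ gᵢe^(−Eᵢ/kT) = 5·e^(−0.150360) + 4·e^(−2.18981) + 6·e^(−4.55621) = 4.30199 + 0.447752 + 0.0630107 = 4.81275.
⟨E⟩ = Σ EᵢPᵢ = 0.0788369 eV.
S/k_B = ln Z + ⟨E⟩/kT = ln(4.81275) + 0.0788369/0.198191 = 1.57127 + 0.397782 = 1.969.

1.969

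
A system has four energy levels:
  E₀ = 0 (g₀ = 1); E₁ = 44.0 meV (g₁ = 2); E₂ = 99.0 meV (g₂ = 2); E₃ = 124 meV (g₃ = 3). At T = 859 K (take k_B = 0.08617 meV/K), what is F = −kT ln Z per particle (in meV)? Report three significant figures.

-85.9 meV

k_BT = 0.08617 × 859 K = 74.020 meV.
Eᵢ/kT = 0, 0.59443, 1.3375, 1.6752.
Z = Σ gᵢe^(−Eᵢ/kT) = 1·e^(−0) + 2·e^(−0.59443) + 2·e^(−1.3375) + 3·e^(−1.6752) = 1.0000 + 1.1038 + 0.52500 + 0.56181 = 3.1906.
F = −kT ln Z = −74.020 × ln(3.1906) = −74.020 × 1.1602 = -85.9 meV.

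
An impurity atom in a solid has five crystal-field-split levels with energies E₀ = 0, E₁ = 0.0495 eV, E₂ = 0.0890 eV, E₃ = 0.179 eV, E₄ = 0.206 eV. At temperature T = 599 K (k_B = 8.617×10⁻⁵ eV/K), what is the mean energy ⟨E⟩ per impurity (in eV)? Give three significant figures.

0.0275 eV

k_BT = 8.617×10⁻⁵ × 599 K = 0.051616 eV.
Eᵢ/kT = 0, 0.95900, 1.7243, 3.4679, 3.9910.
Z = Σ e^(−Eᵢ/kT) = e^(−0) + e^(−0.95900) + e^(−1.7243) + e^(−3.4679) + e^(−3.9910) = 1.0000 + 0.38328 + 0.17830 + 0.031182 + 0.018481 = 1.6112.
⟨E⟩ = Σ Eᵢ e^(−Eᵢ/kT) / Z = (0·1.0000 + 0.0495·0.38328 + 0.0890·0.17830 + 0.179·0.031182 + 0.206·0.018481) / 1.6112 = 0.0275 eV.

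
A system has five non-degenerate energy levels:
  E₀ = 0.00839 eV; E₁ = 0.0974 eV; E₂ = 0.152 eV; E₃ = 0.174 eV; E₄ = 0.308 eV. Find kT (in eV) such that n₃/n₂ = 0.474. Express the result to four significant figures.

n₃/n₂ = exp[−(E₃−E₂)/kT] = 0.474.
⇒ (E₃−E₂)/kT = ln(1/0.474) = ln(2.10970) = 0.746546.
kT = 0.022 eV / 0.746546 = 0.02947 eV.

0.02947 eV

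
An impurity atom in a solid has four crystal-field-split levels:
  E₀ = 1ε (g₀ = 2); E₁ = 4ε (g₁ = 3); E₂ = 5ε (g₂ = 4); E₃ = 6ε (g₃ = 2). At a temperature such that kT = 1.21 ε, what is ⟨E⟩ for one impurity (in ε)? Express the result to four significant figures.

1.618 ε

Eᵢ/kT = 0.826446, 3.30579, 4.13223, 4.95868.
Z = Σ gᵢe^(−Eᵢ/kT) = 2·e^(−0.826446) + 3·e^(−3.30579) + 4·e^(−4.13223) + 2·e^(−4.95868) = 0.875204 + 0.110011 + 0.0641882 + 0.0140444 = 1.06345.
⟨E⟩ = Σ Eᵢ gᵢe^(−Eᵢ/kT) / Z = (1·0.875204 + 4·0.110011 + 5·0.0641882 + 6·0.0140444) / 1.06345 = 1.618 ε.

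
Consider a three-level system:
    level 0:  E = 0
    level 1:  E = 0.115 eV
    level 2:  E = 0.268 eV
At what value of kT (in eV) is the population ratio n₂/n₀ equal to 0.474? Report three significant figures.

n₂/n₀ = exp[−(E₂−E₀)/kT] = 0.474.
⇒ (E₂−E₀)/kT = ln(1/0.474) = ln(2.1097) = 0.74655.
kT = 0.268 eV / 0.74655 = 0.359 eV.

0.359 eV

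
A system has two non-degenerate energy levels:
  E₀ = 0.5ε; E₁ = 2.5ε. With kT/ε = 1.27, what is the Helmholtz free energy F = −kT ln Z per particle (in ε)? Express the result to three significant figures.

Eᵢ/kT = 0.39370, 1.9685.
Z = Σ e^(−Eᵢ/kT) = e^(−0.39370) + e^(−1.9685) = 0.67456 + 0.13967 = 0.81423.
F = −kT ln Z = −1.27 × ln(0.81423) = −1.27 × -0.20551 = 0.261 ε.

0.261 ε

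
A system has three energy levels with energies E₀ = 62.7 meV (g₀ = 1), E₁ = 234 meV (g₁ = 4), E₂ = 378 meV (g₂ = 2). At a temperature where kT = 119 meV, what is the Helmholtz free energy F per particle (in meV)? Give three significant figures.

-25.0 meV

Eᵢ/kT = 0.52689, 1.9664, 3.1765.
Z = Σ gᵢe^(−Eᵢ/kT) = 1·e^(−0.52689) + 4·e^(−1.9664) + 2·e^(−3.1765) = 0.59044 + 0.55984 + 0.083463 = 1.2337.
F = −kT ln Z = −119 × ln(1.2337) = −119 × 0.21002 = -25.0 meV.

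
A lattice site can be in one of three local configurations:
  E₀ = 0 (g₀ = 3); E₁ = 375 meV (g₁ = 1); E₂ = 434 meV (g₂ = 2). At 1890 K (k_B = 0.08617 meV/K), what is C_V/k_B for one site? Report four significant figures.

0.4344

k_BT = 0.08617 × 1890 K = 162.861 meV.
Eᵢ/kT = 0, 2.30258, 2.66485.
Z = Σ gᵢe^(−Eᵢ/kT) = 3·e^(−0) + 1·e^(−2.30258) + 2·e^(−2.66485) = 3.00000 + 0.100001 + 0.139220 = 3.23922.
⟨E⟩ = 30.2301 meV, ⟨E²⟩ = 12436.8 meV².
C_V/k_B = (⟨E²⟩ − ⟨E⟩²)/(kT)² = (12436.8 − 913.859)/26523.7 = 0.4344.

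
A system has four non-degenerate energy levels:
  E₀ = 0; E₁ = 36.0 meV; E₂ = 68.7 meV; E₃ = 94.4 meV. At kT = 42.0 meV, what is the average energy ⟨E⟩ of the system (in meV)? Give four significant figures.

Eᵢ/kT = 0, 0.857143, 1.63571, 2.24762.
Z = Σ e^(−Eᵢ/kT) = e^(−0) + e^(−0.857143) + e^(−1.63571) + e^(−2.24762) = 1.00000 + 0.424373 + 0.194814 + 0.105650 = 1.72484.
⟨E⟩ = Σ Eᵢ e^(−Eᵢ/kT) / Z = (0·1.00000 + 36.0·0.424373 + 68.7·0.194814 + 94.4·0.105650) / 1.72484 = 22.40 meV.

22.40 meV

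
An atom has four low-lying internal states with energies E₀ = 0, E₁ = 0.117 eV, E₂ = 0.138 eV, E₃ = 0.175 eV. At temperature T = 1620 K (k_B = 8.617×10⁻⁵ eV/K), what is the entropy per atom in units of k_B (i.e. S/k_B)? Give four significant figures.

1.258

k_BT = 8.617×10⁻⁵ × 1620 K = 0.139595 eV.
Eᵢ/kT = 0, 0.838139, 0.988574, 1.25363.
Z = Σ e^(−Eᵢ/kT) = e^(−0) + e^(−0.838139) + e^(−0.988574) + e^(−1.25363) = 1.00000 + 0.432515 + 0.372107 + 0.285467 = 2.09009.
⟨E⟩ = Σ EᵢPᵢ = 0.0726819 eV.
S/k_B = ln Z + ⟨E⟩/kT = ln(2.09009) + 0.0726819/0.139595 = 0.737207 + 0.520663 = 1.258.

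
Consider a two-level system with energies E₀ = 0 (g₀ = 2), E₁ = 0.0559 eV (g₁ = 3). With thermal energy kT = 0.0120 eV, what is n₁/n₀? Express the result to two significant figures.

n₁/n₀ = (g₁/g₀) exp[−(E₁−E₀)/kT] = (3/2) × exp(−(0.0559 eV)/(0.0120 eV)) = (3/2) × exp(-4.658) = 0.014.

0.014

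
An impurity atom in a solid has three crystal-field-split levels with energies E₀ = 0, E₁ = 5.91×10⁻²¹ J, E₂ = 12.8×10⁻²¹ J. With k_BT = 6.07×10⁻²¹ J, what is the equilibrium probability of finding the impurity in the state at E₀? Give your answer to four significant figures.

0.6671

Eᵢ/kT = 0, 0.973641, 2.10873.
Z = Σ e^(−Eᵢ/kT) = e^(−0) + e^(−0.973641) + e^(−2.10873) = 1.00000 + 0.377705 + 0.121392 = 1.49910.
P₀ = e^(−E₀/kT) / Z = 1.00000/1.49910 = 0.6671.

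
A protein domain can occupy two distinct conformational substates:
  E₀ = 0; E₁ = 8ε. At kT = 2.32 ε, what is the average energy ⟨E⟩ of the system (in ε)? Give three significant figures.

0.247 ε

Eᵢ/kT = 0, 3.4483.
Z = Σ e^(−Eᵢ/kT) = e^(−0) + e^(−3.4483) = 1.0000 + 0.031800 = 1.0318.
⟨E⟩ = Σ Eᵢ e^(−Eᵢ/kT) / Z = (0·1.0000 + 8·0.031800) / 1.0318 = 0.247 ε.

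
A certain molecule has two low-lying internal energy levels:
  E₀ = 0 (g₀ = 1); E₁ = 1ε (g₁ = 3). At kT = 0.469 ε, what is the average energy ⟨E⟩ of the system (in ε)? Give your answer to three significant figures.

Eᵢ/kT = 0, 2.1322.
Z = Σ gᵢe^(−Eᵢ/kT) = 1·e^(−0) + 3·e^(−2.1322) = 1.0000 + 0.35573 = 1.3557.
⟨E⟩ = Σ Eᵢ gᵢe^(−Eᵢ/kT) / Z = (0·1.0000 + 1·0.35573) / 1.3557 = 0.262 ε.

0.262 ε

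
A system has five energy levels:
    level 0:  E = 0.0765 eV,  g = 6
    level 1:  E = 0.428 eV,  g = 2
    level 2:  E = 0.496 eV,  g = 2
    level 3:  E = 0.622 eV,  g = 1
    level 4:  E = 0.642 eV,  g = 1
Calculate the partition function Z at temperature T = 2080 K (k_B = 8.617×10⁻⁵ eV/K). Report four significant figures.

k_BT = 8.617×10⁻⁵ × 2080 K = 0.179234 eV.
Eᵢ/kT = 0.426816, 2.38794, 2.76733, 3.47032, 3.58191.
Z = Σ gᵢe^(−Eᵢ/kT) = 6·e^(−0.426816) + 2·e^(−2.38794) + 2·e^(−2.76733) + 1·e^(−3.47032) + 1·e^(−3.58191) = 3.91550 + 0.183637 + 0.125659 + 0.0311071 + 0.0278225 = 4.28373.

Z = 4.284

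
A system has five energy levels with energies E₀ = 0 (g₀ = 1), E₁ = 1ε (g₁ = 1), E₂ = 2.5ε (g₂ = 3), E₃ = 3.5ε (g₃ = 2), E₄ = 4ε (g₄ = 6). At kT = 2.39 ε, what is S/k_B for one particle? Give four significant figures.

Eᵢ/kT = 0, 0.418410, 1.04603, 1.46444, 1.67364.
Z = Σ gᵢe^(−Eᵢ/kT) = 1·e^(−0) + 1·e^(−0.418410) + 3·e^(−1.04603) + 2·e^(−1.46444) + 6·e^(−1.67364) = 1.00000 + 0.658092 + 1.05399 + 0.462415 + 1.12538 = 4.29988.
⟨E⟩ = Σ EᵢPᵢ = 2.18914 ε.
S/k_B = ln Z + ⟨E⟩/kT = ln(4.29988) + 2.18914/2.39 = 1.45859 + 0.915958 = 2.375.

2.375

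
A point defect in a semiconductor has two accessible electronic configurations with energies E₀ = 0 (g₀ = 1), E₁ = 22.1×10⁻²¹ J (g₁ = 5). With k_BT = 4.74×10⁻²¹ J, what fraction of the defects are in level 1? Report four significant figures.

0.04509

Eᵢ/kT = 0, 4.66245.
Z = Σ gᵢe^(−Eᵢ/kT) = 1·e^(−0) + 5·e^(−4.66245) = 1.00000 + 0.0472165 = 1.04722.
P₁ = g₁ e^(−E₁/kT) / Z = 0.0472165/1.04722 = 0.04509.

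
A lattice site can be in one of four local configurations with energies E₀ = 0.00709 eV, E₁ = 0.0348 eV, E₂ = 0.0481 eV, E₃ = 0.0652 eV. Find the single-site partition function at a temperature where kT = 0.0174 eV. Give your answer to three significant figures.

Z = 0.887

Eᵢ/kT = 0.40747, 2.0000, 2.7644, 3.7471.
Z = Σ e^(−Eᵢ/kT) = e^(−0.40747) + e^(−2.0000) + e^(−2.7644) + e^(−3.7471) = 0.66533 + 0.13534 + 0.063014 + 0.023586 = 0.88727.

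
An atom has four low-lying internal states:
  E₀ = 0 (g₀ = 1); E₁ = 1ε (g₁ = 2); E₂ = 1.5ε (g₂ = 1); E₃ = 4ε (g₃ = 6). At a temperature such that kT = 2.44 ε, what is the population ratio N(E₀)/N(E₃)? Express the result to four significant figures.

0.8586

n₀/n₃ = (g₀/g₃) exp[−(E₀−E₃)/kT] = (1/6) × exp(−(-4ε)/(2.44ε)) = (1/6) × exp(1.63934) = 0.8586.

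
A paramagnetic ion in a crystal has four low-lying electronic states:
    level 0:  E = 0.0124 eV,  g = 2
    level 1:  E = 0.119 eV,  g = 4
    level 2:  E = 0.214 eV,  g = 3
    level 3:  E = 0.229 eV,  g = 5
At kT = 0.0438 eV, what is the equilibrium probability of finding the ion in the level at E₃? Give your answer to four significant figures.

Eᵢ/kT = 0.283105, 2.71689, 4.88584, 5.22831.
Z = Σ gᵢe^(−Eᵢ/kT) = 2·e^(−0.283105) + 4·e^(−2.71689) + 3·e^(−4.88584) + 5·e^(−5.22831) = 1.50688 + 0.264320 + 0.0226583 + 0.0268129 = 1.82067.
P₃ = g₃ e^(−E₃/kT) / Z = 0.0268129/1.82067 = 0.01473.

0.01473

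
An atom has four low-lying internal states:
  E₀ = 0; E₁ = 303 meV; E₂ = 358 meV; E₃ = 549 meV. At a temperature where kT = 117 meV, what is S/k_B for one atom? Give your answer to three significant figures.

Eᵢ/kT = 0, 2.5897, 3.0598, 4.6923.
Z = Σ e^(−Eᵢ/kT) = e^(−0) + e^(−2.5897) + e^(−3.0598) + e^(−4.6923) = 1.0000 + 0.075043 + 0.046897 + 0.0091656 = 1.1311.
⟨E⟩ = Σ EᵢPᵢ = 39.394 meV.
S/k_B = ln Z + ⟨E⟩/kT = ln(1.1311) + 39.394/117 = 0.12319 + 0.33670 = 0.460.

0.460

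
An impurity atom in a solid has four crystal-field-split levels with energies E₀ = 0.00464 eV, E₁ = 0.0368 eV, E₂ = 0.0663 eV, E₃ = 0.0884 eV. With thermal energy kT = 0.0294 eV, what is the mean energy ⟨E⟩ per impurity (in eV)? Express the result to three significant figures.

0.0199 eV

Eᵢ/kT = 0.15782, 1.2517, 2.2551, 3.0068.
Z = Σ e^(−Eᵢ/kT) = e^(−0.15782) + e^(−1.2517) + e^(−2.2551) + e^(−3.0068) = 0.85400 + 0.28602 + 0.10486 + 0.049450 = 1.2943.
⟨E⟩ = Σ Eᵢ e^(−Eᵢ/kT) / Z = (0.00464·0.85400 + 0.0368·0.28602 + 0.0663·0.10486 + 0.0884·0.049450) / 1.2943 = 0.0199 eV.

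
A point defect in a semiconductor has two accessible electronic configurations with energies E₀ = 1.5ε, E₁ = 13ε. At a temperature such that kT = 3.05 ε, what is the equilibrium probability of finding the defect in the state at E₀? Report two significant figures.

0.98

Eᵢ/kT = 0.4918, 4.262.
Z = Σ e^(−Eᵢ/kT) = e^(−0.4918) + e^(−4.262) = 0.6115 + 0.01409 = 0.6256.
P₀ = e^(−E₀/kT) / Z = 0.6115/0.6256 = 0.98.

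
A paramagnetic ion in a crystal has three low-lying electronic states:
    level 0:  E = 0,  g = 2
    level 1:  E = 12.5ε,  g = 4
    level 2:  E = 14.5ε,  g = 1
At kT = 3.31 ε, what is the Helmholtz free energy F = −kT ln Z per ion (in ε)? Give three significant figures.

-2.46 ε

Eᵢ/kT = 0, 3.7764, 4.3807.
Z = Σ gᵢe^(−Eᵢ/kT) = 2·e^(−0) + 4·e^(−3.7764) + 1·e^(−4.3807) = 2.0000 + 0.091620 + 0.012517 = 2.1041.
F = −kT ln Z = −3.31 × ln(2.1041) = −3.31 × 0.74389 = -2.46 ε.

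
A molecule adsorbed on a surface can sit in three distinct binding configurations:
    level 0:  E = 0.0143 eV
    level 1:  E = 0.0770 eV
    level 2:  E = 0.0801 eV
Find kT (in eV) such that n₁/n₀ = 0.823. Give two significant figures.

0.32 eV

n₁/n₀ = exp[−(E₁−E₀)/kT] = 0.823.
⇒ (E₁−E₀)/kT = ln(1/0.823) = ln(1.215) = 0.1947.
kT = 0.0627 eV / 0.1947 = 0.32 eV.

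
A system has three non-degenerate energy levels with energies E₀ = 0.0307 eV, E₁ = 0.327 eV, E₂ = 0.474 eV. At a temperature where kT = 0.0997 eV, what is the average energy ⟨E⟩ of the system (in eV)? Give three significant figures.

0.0499 eV

Eᵢ/kT = 0.30792, 3.2798, 4.7543.
Z = Σ e^(−Eᵢ/kT) = e^(−0.30792) + e^(−3.2798) + e^(−4.7543) = 0.73497 + 0.037636 + 0.0086146 = 0.78122.
⟨E⟩ = Σ Eᵢ e^(−Eᵢ/kT) / Z = (0.0307·0.73497 + 0.327·0.037636 + 0.474·0.0086146) / 0.78122 = 0.0499 eV.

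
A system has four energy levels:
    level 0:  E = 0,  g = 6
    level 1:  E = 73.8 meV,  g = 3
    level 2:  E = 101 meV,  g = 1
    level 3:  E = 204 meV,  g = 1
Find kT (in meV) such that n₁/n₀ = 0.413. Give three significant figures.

386 meV

n₁/n₀ = (g₁/g₀) exp[−(E₁−E₀)/kT] = 0.413.
⇒ (E₁−E₀)/kT = ln((3/6)/0.413) = ln(1.2107) = 0.19120.
kT = 73.8 meV / 0.19120 = 386 meV.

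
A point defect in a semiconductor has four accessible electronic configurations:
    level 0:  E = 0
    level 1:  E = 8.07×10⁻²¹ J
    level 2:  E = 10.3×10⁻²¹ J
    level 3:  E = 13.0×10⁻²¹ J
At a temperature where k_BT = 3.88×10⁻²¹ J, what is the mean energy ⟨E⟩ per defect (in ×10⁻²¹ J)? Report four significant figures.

1.779 ×10⁻²¹ J

Eᵢ/kT = 0, 2.07990, 2.65464, 3.35052.
Z = Σ e^(−Eᵢ/kT) = e^(−0) + e^(−2.07990) + e^(−2.65464) + e^(−3.35052) = 1.00000 + 0.124943 + 0.0703242 + 0.0350661 = 1.23033.
⟨E⟩ = Σ Eᵢ e^(−Eᵢ/kT) / Z = (0·1.00000 + 8.07·0.124943 + 10.3·0.0703242 + 13.0·0.0350661) / 1.23033 = 1.779 ×10⁻²¹ J.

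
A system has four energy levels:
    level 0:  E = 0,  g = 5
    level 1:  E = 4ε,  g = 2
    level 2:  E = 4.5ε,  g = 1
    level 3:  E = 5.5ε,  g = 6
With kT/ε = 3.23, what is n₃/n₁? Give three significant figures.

1.89

n₃/n₁ = (g₃/g₁) exp[−(E₃−E₁)/kT] = (6/2) × exp(−(1.5ε)/(3.23ε)) = (6/2) × exp(-0.46440) = 1.89.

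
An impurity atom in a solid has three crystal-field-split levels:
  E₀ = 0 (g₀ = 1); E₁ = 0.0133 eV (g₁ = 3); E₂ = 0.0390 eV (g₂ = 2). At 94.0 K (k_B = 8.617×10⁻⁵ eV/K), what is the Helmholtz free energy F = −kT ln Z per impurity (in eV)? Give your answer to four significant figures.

-0.003792 eV

k_BT = 8.617×10⁻⁵ × 94.0 K = 0.00809998 eV.
Eᵢ/kT = 0, 1.64198, 4.81483.
Z = Σ gᵢe^(−Eᵢ/kT) = 1·e^(−0) + 3·e^(−1.64198) + 2·e^(−4.81483) = 1.00000 + 0.580789 + 0.0162172 = 1.59701.
F = −kT ln Z = −0.00809998 × ln(1.59701) = −0.00809998 × 0.468133 = -0.003792 eV.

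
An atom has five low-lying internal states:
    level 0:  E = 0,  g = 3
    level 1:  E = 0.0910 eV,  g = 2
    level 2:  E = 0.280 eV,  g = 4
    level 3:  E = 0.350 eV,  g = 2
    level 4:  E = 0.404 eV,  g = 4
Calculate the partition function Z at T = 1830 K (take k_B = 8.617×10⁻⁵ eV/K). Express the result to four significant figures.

k_BT = 8.617×10⁻⁵ × 1830 K = 0.157691 eV.
Eᵢ/kT = 0, 0.577078, 1.77562, 2.21953, 2.56197.
Z = Σ gᵢe^(−Eᵢ/kT) = 3·e^(−0) + 2·e^(−0.577078) + 4·e^(−1.77562) + 2·e^(−2.21953) + 4·e^(−2.56197) = 3.00000 + 1.12307 + 0.677514 + 0.217320 + 0.308610 = 5.32651.

Z = 5.327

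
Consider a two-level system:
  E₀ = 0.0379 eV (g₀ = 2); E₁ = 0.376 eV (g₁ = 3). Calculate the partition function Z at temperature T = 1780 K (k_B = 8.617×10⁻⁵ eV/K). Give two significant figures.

Z = 1.8

k_BT = 8.617×10⁻⁵ × 1780 K = 0.1534 eV.
Eᵢ/kT = 0.2471, 2.451.
Z = Σ gᵢe^(−Eᵢ/kT) = 2·e^(−0.2471) + 3·e^(−2.451) = 1.562 + 0.2586 = 1.821.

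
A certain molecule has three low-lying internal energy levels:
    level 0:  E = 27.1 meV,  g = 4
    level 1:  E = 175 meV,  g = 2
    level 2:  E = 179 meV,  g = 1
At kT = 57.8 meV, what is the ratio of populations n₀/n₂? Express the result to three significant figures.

n₀/n₂ = (g₀/g₂) exp[−(E₀−E₂)/kT] = (4/1) × exp(−(-151.9 meV)/(57.8 meV)) = (4/1) × exp(2.6280) = 55.4.

55.4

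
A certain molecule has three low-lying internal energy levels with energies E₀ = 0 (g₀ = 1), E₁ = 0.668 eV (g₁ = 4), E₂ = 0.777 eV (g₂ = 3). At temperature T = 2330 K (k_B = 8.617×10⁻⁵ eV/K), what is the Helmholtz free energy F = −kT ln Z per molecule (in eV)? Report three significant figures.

-0.0376 eV

k_BT = 8.617×10⁻⁵ × 2330 K = 0.20078 eV.
Eᵢ/kT = 0, 3.3270, 3.8699.
Z = Σ gᵢe^(−Eᵢ/kT) = 1·e^(−0) + 4·e^(−3.3270) + 3·e^(−3.8699) = 1.0000 + 0.14360 + 0.062581 = 1.2062.
F = −kT ln Z = −0.20078 × ln(1.2062) = −0.20078 × 0.18747 = -0.0376 eV.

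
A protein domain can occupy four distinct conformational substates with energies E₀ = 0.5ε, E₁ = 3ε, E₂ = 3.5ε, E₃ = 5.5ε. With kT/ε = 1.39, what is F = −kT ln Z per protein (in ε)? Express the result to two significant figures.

Eᵢ/kT = 0.3597, 2.158, 2.518, 3.957.
Z = Σ e^(−Eᵢ/kT) = e^(−0.3597) + e^(−2.158) + e^(−2.518) + e^(−3.957) = 0.6979 + 0.1156 + 0.08062 + 0.01912 = 0.9132.
F = −kT ln Z = −1.39 × ln(0.9132) = −1.39 × -0.09080 = 0.13 ε.

0.13 ε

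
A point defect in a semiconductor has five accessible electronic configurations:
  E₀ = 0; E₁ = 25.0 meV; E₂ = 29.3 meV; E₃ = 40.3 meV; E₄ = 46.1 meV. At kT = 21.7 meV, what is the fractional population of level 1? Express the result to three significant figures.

Eᵢ/kT = 0, 1.1521, 1.3502, 1.8571, 2.1244.
Z = Σ e^(−Eᵢ/kT) = e^(−0) + e^(−1.1521) + e^(−1.3502) + e^(−1.8571) + e^(−2.1244) = 1.0000 + 0.31597 + 0.25919 + 0.15612 + 0.11950 = 1.8508.
P₁ = e^(−E₁/kT) / Z = 0.31597/1.8508 = 0.171.

0.171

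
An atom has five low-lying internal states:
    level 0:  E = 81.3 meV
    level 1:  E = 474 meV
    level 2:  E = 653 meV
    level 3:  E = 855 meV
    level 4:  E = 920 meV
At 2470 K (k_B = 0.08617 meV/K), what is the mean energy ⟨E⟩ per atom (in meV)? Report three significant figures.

k_BT = 0.08617 × 2470 K = 212.84 meV.
Eᵢ/kT = 0.38198, 2.2270, 3.0680, 4.0171, 4.3225.
Z = Σ e^(−Eᵢ/kT) = e^(−0.38198) + e^(−2.2270) + e^(−3.0680) + e^(−4.0171) + e^(−4.3225) = 0.68251 + 0.10785 + 0.046514 + 0.018005 + 0.013267 = 0.86815.
⟨E⟩ = Σ Eᵢ e^(−Eᵢ/kT) / Z = (81.3·0.68251 + 474·0.10785 + 653·0.046514 + 855·0.018005 + 920·0.013267) / 0.86815 = 190 meV.

190 meV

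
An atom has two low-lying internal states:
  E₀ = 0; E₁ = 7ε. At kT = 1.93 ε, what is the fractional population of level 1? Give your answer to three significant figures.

0.0259

Eᵢ/kT = 0, 3.6269.
Z = Σ e^(−Eᵢ/kT) = e^(−0) + e^(−3.6269) = 1.0000 + 0.026599 = 1.0266.
P₁ = e^(−E₁/kT) / Z = 0.026599/1.0266 = 0.0259.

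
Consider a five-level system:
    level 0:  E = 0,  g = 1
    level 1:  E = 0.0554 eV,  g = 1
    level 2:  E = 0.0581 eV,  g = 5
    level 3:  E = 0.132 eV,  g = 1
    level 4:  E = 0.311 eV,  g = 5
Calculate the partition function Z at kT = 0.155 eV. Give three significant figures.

Z = 6.24

Eᵢ/kT = 0, 0.35742, 0.37484, 0.85161, 2.0065.
Z = Σ gᵢe^(−Eᵢ/kT) = 1·e^(−0) + 1·e^(−0.35742) + 5·e^(−0.37484) + 1·e^(−0.85161) + 5·e^(−2.0065) = 1.0000 + 0.69948 + 3.4370 + 0.42673 + 0.67229 = 6.2355.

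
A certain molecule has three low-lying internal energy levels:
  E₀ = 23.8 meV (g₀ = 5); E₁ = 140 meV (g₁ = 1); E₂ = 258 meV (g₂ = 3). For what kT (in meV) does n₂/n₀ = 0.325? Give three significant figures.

382 meV

n₂/n₀ = (g₂/g₀) exp[−(E₂−E₀)/kT] = 0.325.
⇒ (E₂−E₀)/kT = ln((3/5)/0.325) = ln(1.8462) = 0.61313.
kT = 234.2 meV / 0.61313 = 382 meV.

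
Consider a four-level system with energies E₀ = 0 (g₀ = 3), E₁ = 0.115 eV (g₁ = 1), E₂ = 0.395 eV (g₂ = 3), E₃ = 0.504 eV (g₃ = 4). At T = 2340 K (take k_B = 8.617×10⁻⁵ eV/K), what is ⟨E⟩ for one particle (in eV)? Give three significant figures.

k_BT = 8.617×10⁻⁵ × 2340 K = 0.20164 eV.
Eᵢ/kT = 0, 0.57032, 1.9589, 2.4995.
Z = Σ gᵢe^(−Eᵢ/kT) = 3·e^(−0) + 1·e^(−0.57032) + 3·e^(−1.9589) + 4·e^(−2.4995) = 3.0000 + 0.56534 + 0.42304 + 0.32850 = 4.3169.
⟨E⟩ = Σ Eᵢ gᵢe^(−Eᵢ/kT) / Z = (0·3.0000 + 0.115·0.56534 + 0.395·0.42304 + 0.504·0.32850) / 4.3169 = 0.0921 eV.

0.0921 eV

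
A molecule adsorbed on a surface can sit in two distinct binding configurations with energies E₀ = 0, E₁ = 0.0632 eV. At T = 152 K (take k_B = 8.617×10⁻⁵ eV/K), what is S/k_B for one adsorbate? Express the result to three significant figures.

k_BT = 8.617×10⁻⁵ × 152 K = 0.013098 eV.
Eᵢ/kT = 0, 4.8252.
Z = Σ e^(−Eᵢ/kT) = e^(−0) + e^(−4.8252) = 1.0000 + 0.0080249 = 1.0080.
⟨E⟩ = Σ EᵢPᵢ = 0.00050315 eV.
S/k_B = ln Z + ⟨E⟩/kT = ln(1.0080) + 0.00050315/0.013098 = 0.0079682 + 0.038414 = 0.0464.

0.0464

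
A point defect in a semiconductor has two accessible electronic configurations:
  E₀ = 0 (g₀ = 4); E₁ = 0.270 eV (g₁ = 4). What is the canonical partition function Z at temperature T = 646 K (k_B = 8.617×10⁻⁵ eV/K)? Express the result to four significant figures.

Z = 4.031

k_BT = 8.617×10⁻⁵ × 646 K = 0.0556658 eV.
Eᵢ/kT = 0, 4.85037.
Z = Σ gᵢe^(−Eᵢ/kT) = 4·e^(−0) + 4·e^(−4.85037) = 4.00000 + 0.0313019 = 4.03130.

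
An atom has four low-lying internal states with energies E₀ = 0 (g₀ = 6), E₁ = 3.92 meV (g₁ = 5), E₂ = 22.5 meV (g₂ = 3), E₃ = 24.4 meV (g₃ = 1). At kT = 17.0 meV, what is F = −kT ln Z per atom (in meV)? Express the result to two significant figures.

Eᵢ/kT = 0, 0.2306, 1.324, 1.435.
Z = Σ gᵢe^(−Eᵢ/kT) = 6·e^(−0) + 5·e^(−0.2306) + 3·e^(−1.324) + 1·e^(−1.435) = 6.000 + 3.970 + 0.7982 + 0.2381 = 11.01.
F = −kT ln Z = −17.0 × ln(11.01) = −17.0 × 2.399 = -41 meV.

-41 meV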